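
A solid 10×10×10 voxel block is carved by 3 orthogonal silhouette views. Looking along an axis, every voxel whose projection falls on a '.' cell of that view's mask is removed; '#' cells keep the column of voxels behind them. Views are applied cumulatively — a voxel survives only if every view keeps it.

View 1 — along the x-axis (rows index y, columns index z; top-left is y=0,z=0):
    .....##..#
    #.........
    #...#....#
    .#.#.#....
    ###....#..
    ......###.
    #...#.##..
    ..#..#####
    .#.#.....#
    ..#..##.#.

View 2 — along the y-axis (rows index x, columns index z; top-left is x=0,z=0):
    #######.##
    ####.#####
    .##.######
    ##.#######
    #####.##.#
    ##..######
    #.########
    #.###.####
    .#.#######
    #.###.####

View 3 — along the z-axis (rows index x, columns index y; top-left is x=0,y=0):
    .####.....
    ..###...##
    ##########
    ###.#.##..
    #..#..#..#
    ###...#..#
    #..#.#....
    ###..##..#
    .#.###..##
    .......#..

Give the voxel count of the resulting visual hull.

initial block: 10^3 = 1000
step 1: project along x, AND mask (34/100) → |grid| = 340
step 2: project along y, AND mask (84/100) → |grid| = 289
step 3: project along z, AND mask (50/100) → |grid| = 140

voxel count = 140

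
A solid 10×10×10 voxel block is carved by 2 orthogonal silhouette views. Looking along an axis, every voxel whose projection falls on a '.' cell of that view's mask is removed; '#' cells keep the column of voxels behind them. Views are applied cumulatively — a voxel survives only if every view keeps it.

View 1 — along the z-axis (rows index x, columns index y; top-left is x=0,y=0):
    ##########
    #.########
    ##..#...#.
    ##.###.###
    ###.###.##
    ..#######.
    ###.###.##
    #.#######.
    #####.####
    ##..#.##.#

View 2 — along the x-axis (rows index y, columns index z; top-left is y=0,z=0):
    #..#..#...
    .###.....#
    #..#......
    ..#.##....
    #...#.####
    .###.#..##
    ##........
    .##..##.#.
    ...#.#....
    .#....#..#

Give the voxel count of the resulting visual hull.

remaining voxels: 279

start: 10×10×10 = 1000 voxels
[1] z-view keeps 77 columns → grid now 770
[2] x-view keeps 36 columns → grid now 279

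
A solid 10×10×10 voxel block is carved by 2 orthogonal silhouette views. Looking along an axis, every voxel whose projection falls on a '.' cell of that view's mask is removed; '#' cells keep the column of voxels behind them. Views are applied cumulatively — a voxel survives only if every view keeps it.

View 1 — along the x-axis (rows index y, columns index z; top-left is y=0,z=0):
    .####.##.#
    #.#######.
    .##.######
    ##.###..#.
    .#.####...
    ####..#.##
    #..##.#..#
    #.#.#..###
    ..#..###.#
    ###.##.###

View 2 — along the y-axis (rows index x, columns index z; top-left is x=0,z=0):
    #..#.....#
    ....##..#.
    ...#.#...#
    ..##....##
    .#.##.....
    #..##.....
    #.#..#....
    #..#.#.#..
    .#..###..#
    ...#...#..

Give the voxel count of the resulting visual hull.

|visual hull| = 213

full grid |V| = 1000
carve view 1 (along x, YZ-mask fill 65/100): 650 voxels remain
carve view 2 (along y, XZ-mask fill 33/100): 213 voxels remain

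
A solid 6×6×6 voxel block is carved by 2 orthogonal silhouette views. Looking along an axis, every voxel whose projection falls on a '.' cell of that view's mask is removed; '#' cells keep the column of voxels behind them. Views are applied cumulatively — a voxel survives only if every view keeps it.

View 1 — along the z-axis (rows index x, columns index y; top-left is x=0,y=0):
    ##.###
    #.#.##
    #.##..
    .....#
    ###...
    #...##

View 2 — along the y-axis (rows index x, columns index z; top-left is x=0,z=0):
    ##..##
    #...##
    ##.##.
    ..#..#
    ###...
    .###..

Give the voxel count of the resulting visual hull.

64 voxels

initial block: 6^3 = 216
after view 1 [z-axis, 19 of 36 cells solid] → remaining = 114
after view 2 [y-axis, 19 of 36 cells solid] → remaining = 64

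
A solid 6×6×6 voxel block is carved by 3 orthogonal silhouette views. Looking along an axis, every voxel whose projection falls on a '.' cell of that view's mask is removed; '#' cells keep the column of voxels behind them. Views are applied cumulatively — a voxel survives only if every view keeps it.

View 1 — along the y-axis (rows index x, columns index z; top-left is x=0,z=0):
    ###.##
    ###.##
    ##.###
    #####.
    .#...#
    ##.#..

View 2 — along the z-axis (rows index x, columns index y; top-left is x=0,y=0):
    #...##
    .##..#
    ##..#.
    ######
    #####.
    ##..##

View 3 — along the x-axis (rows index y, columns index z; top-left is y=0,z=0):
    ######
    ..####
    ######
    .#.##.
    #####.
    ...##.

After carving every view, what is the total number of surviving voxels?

before carving: 216 voxels (6×6×6)
after view 1 [y-axis, 25 of 36 cells solid] → remaining = 150
after view 2 [z-axis, 24 of 36 cells solid] → remaining = 97
after view 3 [x-axis, 26 of 36 cells solid] → remaining = 69

|visual hull| = 69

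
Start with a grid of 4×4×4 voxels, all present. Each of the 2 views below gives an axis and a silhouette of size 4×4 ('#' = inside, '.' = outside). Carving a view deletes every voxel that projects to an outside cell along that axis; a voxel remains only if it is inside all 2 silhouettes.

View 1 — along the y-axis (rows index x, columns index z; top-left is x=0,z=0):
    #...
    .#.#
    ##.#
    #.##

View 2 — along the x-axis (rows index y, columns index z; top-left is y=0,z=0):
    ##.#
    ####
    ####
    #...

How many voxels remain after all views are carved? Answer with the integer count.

before carving: 64 voxels (4×4×4)
after view 1 [y-axis, 9 of 16 cells solid] → remaining = 36
after view 2 [x-axis, 12 of 16 cells solid] → remaining = 29

|visual hull| = 29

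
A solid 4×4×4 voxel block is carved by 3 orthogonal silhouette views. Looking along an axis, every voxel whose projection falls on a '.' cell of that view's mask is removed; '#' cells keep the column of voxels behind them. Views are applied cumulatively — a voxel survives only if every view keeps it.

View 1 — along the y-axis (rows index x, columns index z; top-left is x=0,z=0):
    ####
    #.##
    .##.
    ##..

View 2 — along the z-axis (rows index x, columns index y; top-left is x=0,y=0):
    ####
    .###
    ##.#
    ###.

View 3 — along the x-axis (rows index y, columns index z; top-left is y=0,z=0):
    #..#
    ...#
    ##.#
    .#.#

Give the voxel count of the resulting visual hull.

before carving: 64 voxels (4×4×4)
step 1: project along y, AND mask (11/16) → |grid| = 44
step 2: project along z, AND mask (13/16) → |grid| = 37
step 3: project along x, AND mask (8/16) → |grid| = 16

|visual hull| = 16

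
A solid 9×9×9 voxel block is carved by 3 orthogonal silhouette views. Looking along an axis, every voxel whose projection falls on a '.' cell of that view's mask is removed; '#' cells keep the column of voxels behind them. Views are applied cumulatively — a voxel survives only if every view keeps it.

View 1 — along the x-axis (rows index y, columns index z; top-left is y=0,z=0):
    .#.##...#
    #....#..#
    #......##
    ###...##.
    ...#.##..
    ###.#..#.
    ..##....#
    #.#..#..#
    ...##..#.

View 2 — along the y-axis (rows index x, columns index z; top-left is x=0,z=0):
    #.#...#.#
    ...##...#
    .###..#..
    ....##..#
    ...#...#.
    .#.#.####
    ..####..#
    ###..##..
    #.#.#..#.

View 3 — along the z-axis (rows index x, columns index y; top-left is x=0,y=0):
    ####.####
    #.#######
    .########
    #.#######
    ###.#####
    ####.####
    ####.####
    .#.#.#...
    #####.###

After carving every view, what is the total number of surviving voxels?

voxel count = 109

full grid |V| = 729
[1] x-view keeps 33 columns → grid now 297
[2] y-view keeps 36 columns → grid now 133
[3] z-view keeps 67 columns → grid now 109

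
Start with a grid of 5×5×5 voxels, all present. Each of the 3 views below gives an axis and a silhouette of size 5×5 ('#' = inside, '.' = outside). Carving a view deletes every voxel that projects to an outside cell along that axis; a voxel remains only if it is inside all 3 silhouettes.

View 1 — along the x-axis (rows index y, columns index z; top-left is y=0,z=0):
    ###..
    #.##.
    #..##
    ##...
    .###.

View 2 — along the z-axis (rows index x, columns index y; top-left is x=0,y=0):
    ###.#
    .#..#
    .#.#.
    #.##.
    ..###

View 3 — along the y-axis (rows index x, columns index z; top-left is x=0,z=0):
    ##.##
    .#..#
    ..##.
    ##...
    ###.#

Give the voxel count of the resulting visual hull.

full grid |V| = 125
after view 1 [x-axis, 14 of 25 cells solid] → remaining = 70
after view 2 [z-axis, 14 of 25 cells solid] → remaining = 39
after view 3 [y-axis, 14 of 25 cells solid] → remaining = 23

voxel count = 23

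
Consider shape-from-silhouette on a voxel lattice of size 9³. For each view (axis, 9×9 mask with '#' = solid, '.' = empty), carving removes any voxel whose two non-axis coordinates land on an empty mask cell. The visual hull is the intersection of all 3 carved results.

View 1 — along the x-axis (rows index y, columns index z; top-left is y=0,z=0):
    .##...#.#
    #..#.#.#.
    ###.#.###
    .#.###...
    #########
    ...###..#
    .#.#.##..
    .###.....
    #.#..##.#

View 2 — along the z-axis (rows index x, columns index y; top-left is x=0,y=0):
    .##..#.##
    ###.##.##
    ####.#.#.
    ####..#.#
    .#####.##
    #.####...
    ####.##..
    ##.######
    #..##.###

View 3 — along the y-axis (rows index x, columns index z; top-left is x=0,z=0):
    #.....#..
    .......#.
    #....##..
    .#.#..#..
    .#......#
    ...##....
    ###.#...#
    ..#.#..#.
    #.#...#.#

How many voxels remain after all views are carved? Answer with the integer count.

initial block: 9^3 = 729
after view 1 [x-axis, 44 of 81 cells solid] → remaining = 396
after view 2 [z-axis, 56 of 81 cells solid] → remaining = 270
after view 3 [y-axis, 25 of 81 cells solid] → remaining = 77

voxel count = 77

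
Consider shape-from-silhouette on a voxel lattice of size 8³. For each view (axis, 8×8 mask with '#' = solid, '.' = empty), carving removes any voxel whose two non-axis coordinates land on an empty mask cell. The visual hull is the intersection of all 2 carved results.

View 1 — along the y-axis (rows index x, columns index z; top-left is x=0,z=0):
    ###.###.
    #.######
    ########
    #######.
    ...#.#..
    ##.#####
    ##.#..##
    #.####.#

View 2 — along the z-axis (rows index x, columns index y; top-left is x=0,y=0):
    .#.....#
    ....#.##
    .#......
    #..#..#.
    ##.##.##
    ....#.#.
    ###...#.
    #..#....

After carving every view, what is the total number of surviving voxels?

before carving: 512 voxels (8×8×8)
step 1: project along y, AND mask (48/64) → |grid| = 384
step 2: project along z, AND mask (23/64) → |grid| = 120

remaining voxels: 120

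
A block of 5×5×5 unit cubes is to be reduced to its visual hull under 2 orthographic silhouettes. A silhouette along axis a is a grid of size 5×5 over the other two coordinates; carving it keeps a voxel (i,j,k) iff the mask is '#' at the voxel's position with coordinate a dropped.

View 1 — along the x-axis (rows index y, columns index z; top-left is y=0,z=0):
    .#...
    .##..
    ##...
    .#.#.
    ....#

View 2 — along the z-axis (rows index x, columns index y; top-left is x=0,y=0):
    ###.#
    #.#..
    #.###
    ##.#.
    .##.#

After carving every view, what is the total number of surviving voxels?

start: 5×5×5 = 125 voxels
carve view 1 (along x, YZ-mask fill 8/25): 40 voxels remain
carve view 2 (along z, XY-mask fill 16/25): 25 voxels remain

|visual hull| = 25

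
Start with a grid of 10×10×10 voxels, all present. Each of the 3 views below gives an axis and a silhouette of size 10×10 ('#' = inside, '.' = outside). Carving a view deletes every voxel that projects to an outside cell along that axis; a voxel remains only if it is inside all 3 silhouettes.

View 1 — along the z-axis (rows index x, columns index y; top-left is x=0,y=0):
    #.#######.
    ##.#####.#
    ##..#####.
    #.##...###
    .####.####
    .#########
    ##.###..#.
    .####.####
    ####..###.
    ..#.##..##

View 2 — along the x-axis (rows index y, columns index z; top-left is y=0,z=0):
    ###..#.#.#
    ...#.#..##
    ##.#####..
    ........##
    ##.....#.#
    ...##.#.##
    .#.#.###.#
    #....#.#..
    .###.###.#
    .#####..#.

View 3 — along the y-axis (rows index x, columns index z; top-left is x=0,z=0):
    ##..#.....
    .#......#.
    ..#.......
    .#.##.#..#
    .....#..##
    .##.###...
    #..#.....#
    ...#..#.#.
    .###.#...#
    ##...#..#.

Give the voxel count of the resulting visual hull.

initial block: 10^3 = 1000
carve view 1 (along z, XY-mask fill 72/100): 720 voxels remain
carve view 2 (along x, YZ-mask fill 50/100): 356 voxels remain
carve view 3 (along y, XZ-mask fill 34/100): 123 voxels remain

123 voxels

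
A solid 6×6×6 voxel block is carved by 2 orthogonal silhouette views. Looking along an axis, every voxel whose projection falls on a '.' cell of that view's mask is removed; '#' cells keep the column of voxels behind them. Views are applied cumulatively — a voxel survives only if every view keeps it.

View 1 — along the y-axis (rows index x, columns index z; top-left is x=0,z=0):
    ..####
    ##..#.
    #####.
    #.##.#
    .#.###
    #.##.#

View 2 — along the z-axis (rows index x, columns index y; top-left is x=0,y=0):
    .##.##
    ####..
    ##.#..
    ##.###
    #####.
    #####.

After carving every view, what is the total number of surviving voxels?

full grid |V| = 216
V1 y: intersect with XZ mask (24 set) -- 144 left
V2 z: intersect with XY mask (26 set) -- 103 left

|visual hull| = 103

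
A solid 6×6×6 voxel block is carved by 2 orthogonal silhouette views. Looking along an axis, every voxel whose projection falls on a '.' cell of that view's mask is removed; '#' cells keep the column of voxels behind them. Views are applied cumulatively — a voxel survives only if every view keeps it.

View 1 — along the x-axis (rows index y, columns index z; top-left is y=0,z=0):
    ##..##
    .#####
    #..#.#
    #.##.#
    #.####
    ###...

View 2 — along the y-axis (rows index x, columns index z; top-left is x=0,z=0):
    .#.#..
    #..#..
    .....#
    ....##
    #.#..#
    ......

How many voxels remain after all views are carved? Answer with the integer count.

initial block: 6^3 = 216
  1. axis=0 (YZ plane), |mask|=24  ⇒  voxels=144
  2. axis=1 (XZ plane), |mask|=10  ⇒  voxels=43

remaining voxels: 43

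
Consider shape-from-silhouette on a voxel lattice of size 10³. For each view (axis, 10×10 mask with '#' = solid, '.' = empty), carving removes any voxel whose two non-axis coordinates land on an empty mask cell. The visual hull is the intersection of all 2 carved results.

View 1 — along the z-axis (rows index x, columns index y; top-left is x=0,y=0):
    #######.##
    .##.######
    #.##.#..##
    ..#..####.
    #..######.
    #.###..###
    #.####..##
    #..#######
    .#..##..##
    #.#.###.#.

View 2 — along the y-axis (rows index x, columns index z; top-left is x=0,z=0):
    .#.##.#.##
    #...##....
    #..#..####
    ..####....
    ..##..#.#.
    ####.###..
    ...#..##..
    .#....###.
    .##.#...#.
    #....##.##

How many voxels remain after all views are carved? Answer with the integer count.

314 voxels

initial block: 10^3 = 1000
  1. axis=2 (XY plane), |mask|=68  ⇒  voxels=680
  2. axis=1 (XZ plane), |mask|=46  ⇒  voxels=314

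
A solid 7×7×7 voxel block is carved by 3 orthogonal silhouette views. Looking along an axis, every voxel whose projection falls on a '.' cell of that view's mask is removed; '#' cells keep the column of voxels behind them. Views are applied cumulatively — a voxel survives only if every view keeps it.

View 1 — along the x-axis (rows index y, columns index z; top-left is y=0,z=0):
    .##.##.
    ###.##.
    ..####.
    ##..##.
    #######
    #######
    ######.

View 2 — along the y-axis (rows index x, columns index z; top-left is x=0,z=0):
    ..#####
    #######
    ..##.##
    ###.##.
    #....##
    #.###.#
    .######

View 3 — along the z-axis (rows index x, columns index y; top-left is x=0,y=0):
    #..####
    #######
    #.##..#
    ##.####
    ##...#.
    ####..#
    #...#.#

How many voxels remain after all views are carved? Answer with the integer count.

|visual hull| = 128

full grid |V| = 343
step 1: project along x, AND mask (37/49) → |grid| = 259
step 2: project along y, AND mask (35/49) → |grid| = 183
step 3: project along z, AND mask (33/49) → |grid| = 128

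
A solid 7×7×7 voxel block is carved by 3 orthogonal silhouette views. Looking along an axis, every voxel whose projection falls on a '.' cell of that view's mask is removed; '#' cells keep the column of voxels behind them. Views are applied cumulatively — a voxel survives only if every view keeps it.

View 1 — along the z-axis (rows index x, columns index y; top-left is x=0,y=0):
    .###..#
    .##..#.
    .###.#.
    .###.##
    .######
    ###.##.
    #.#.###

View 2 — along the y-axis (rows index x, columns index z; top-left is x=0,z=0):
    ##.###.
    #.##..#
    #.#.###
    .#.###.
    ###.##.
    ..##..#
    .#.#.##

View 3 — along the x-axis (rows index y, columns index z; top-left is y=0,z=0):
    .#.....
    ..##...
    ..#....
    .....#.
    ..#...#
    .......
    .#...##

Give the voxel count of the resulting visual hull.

initial block: 7^3 = 343
after view 1 [z-axis, 32 of 49 cells solid] → remaining = 224
after view 2 [y-axis, 30 of 49 cells solid] → remaining = 137
after view 3 [x-axis, 10 of 49 cells solid] → remaining = 30

|visual hull| = 30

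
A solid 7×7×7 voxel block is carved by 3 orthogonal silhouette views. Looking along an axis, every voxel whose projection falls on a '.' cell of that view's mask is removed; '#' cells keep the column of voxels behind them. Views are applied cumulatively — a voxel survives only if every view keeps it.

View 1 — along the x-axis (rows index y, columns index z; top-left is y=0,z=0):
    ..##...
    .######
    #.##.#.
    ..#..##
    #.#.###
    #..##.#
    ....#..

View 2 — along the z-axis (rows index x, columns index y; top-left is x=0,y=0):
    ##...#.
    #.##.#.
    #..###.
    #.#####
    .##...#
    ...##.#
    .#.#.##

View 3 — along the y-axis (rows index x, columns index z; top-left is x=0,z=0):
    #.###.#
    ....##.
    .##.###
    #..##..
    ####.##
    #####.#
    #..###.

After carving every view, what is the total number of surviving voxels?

remaining voxels: 56

full grid |V| = 343
  1. axis=0 (YZ plane), |mask|=25  ⇒  voxels=175
  2. axis=2 (XY plane), |mask|=27  ⇒  voxels=92
  3. axis=1 (XZ plane), |mask|=31  ⇒  voxels=56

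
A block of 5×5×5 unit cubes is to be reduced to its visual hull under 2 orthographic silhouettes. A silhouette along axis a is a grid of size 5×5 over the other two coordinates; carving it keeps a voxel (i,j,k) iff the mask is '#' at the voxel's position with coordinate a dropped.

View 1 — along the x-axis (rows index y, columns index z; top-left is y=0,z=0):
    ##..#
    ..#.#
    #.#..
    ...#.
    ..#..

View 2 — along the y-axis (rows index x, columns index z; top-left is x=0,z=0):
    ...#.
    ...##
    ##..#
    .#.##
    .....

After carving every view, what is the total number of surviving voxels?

start: 5×5×5 = 125 voxels
[1] x-view keeps 9 columns → grid now 45
[2] y-view keeps 9 columns → grid now 13

remaining voxels: 13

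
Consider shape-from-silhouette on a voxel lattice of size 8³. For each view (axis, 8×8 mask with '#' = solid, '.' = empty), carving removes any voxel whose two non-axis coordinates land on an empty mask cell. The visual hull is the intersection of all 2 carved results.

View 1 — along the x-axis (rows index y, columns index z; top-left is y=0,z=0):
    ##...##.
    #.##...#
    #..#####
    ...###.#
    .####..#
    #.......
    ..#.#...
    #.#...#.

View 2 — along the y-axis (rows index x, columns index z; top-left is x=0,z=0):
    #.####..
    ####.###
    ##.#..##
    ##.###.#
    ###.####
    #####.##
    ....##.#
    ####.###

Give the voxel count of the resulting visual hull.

before carving: 512 voxels (8×8×8)
V1 x: intersect with YZ mask (29 set) -- 232 left
V2 y: intersect with XZ mask (47 set) -- 172 left

172 voxels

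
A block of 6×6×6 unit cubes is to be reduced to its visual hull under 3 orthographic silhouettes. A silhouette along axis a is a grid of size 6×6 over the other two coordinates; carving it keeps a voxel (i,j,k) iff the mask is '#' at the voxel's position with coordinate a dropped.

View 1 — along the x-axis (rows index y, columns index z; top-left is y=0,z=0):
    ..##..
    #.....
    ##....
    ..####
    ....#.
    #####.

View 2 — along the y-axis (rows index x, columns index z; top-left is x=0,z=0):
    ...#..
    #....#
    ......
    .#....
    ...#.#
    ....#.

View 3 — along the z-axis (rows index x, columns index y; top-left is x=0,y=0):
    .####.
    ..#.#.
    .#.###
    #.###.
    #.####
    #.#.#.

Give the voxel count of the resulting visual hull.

voxel count = 8

initial block: 6^3 = 216
V1 x: intersect with YZ mask (15 set) -- 90 left
V2 y: intersect with XZ mask (7 set) -- 16 left
V3 z: intersect with XY mask (22 set) -- 8 left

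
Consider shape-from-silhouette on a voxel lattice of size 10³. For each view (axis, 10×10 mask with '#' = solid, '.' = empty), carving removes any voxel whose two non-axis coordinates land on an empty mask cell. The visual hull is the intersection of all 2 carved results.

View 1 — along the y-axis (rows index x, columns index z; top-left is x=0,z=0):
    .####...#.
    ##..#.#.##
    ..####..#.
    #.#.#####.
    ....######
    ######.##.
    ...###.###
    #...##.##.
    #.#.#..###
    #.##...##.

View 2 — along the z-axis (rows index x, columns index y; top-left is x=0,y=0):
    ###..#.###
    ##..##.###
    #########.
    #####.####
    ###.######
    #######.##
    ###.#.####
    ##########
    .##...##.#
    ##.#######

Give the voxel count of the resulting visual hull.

voxel count = 484

full grid |V| = 1000
  1. axis=1 (XZ plane), |mask|=59  ⇒  voxels=590
  2. axis=2 (XY plane), |mask|=82  ⇒  voxels=484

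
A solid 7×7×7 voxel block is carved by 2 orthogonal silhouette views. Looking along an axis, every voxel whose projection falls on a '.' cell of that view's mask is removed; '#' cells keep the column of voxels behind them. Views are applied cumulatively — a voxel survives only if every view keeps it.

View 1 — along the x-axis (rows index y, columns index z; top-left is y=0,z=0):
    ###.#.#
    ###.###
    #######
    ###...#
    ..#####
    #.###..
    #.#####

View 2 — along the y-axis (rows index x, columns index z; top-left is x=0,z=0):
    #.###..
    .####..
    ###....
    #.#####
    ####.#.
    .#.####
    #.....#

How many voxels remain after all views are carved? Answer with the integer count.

full grid |V| = 343
[1] x-view keeps 37 columns → grid now 259
[2] y-view keeps 29 columns → grid now 155

remaining voxels: 155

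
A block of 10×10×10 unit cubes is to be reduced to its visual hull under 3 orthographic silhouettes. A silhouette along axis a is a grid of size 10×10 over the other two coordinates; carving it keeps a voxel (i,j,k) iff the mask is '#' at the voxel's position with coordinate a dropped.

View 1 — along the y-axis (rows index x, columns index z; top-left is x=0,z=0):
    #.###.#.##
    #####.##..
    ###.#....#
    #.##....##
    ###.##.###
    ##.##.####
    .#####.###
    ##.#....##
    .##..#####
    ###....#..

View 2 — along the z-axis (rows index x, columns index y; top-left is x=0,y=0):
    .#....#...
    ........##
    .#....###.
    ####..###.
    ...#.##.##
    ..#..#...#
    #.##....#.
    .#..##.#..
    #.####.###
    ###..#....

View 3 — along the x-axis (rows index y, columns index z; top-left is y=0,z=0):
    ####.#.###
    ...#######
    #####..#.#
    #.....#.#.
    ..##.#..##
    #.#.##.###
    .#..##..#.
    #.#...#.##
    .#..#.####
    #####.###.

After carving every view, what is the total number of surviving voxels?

remaining voxels: 169

before carving: 1000 voxels (10×10×10)
[1] y-view keeps 64 columns → grid now 640
[2] z-view keeps 43 columns → grid now 271
[3] x-view keeps 60 columns → grid now 169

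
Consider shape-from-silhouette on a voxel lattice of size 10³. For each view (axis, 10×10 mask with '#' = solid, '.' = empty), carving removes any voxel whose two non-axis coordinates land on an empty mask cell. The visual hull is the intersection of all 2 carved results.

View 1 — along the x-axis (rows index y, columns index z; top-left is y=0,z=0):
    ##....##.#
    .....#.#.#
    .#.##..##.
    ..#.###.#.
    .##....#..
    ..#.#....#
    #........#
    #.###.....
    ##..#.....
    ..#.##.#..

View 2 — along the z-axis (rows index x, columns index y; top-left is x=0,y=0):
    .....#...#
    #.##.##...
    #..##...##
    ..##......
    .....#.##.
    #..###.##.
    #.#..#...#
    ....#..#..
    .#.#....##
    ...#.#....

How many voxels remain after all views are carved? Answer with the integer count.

full grid |V| = 1000
after view 1 [x-axis, 37 of 100 cells solid] → remaining = 370
after view 2 [z-axis, 35 of 100 cells solid] → remaining = 137

|visual hull| = 137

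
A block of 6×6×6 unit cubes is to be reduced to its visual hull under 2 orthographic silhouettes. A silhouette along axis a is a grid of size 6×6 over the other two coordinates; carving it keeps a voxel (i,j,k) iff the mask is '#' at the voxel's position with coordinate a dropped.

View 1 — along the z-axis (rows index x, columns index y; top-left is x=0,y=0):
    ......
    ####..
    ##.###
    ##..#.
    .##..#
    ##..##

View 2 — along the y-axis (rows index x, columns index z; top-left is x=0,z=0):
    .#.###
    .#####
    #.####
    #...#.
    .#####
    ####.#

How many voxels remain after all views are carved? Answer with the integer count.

86 voxels

initial block: 6^3 = 216
V1 z: intersect with XY mask (19 set) -- 114 left
V2 y: intersect with XZ mask (26 set) -- 86 left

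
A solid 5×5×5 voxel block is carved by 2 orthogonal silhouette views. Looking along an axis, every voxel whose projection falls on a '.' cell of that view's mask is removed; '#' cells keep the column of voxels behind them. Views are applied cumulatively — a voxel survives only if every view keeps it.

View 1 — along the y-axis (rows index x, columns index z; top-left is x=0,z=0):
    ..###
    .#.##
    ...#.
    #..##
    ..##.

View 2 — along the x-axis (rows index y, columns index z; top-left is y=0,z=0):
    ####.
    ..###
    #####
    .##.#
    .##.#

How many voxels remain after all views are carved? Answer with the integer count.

remaining voxels: 43

initial block: 5^3 = 125
after view 1 [y-axis, 12 of 25 cells solid] → remaining = 60
after view 2 [x-axis, 18 of 25 cells solid] → remaining = 43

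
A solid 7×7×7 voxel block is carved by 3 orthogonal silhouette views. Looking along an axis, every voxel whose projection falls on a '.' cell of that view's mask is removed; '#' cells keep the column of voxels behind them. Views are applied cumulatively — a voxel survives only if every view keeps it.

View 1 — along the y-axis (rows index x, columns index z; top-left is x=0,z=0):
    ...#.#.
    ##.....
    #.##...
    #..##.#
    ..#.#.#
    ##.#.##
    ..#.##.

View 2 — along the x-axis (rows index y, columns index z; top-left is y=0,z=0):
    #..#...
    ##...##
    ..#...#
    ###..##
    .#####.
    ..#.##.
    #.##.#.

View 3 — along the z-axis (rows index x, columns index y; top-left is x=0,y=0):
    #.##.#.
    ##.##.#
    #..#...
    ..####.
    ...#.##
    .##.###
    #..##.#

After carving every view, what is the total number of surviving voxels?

|visual hull| = 44

full grid |V| = 343
  1. axis=1 (XZ plane), |mask|=22  ⇒  voxels=154
  2. axis=0 (YZ plane), |mask|=25  ⇒  voxels=79
  3. axis=2 (XY plane), |mask|=27  ⇒  voxels=44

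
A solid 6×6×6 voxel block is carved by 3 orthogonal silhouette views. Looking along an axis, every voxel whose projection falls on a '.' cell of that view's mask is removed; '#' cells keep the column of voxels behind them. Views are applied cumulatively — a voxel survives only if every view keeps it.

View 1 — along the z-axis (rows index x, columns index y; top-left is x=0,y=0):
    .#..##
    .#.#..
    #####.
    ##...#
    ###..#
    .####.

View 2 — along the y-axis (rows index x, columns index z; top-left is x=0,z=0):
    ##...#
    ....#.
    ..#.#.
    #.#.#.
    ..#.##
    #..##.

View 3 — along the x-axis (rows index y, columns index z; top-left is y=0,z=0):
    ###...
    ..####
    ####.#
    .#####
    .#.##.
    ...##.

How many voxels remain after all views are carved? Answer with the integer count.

initial block: 6^3 = 216
V1 z: intersect with XY mask (21 set) -- 126 left
V2 y: intersect with XZ mask (15 set) -- 54 left
V3 x: intersect with YZ mask (22 set) -- 31 left

remaining voxels: 31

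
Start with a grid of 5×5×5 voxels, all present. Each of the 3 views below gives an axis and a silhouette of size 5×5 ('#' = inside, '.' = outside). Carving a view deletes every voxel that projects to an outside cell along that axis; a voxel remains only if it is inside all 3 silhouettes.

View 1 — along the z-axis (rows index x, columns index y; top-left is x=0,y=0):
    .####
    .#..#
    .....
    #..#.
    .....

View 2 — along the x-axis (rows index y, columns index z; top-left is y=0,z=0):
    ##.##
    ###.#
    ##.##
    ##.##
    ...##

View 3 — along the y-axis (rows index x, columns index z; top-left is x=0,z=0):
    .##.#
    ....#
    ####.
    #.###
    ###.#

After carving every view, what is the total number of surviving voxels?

remaining voxels: 16

initial block: 5^3 = 125
carve view 1 (along z, XY-mask fill 8/25): 40 voxels remain
carve view 2 (along x, YZ-mask fill 18/25): 28 voxels remain
carve view 3 (along y, XZ-mask fill 16/25): 16 voxels remain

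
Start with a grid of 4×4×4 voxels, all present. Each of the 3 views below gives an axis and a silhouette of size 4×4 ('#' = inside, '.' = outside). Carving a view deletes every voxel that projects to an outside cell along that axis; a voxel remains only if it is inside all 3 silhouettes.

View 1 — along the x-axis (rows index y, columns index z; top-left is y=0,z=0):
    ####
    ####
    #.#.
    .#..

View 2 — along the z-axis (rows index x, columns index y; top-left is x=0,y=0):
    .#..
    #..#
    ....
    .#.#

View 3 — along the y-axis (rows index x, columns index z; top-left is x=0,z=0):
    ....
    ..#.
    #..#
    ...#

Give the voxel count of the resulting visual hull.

remaining voxels: 2

full grid |V| = 64
V1 x: intersect with YZ mask (11 set) -- 44 left
V2 z: intersect with XY mask (5 set) -- 14 left
V3 y: intersect with XZ mask (4 set) -- 2 left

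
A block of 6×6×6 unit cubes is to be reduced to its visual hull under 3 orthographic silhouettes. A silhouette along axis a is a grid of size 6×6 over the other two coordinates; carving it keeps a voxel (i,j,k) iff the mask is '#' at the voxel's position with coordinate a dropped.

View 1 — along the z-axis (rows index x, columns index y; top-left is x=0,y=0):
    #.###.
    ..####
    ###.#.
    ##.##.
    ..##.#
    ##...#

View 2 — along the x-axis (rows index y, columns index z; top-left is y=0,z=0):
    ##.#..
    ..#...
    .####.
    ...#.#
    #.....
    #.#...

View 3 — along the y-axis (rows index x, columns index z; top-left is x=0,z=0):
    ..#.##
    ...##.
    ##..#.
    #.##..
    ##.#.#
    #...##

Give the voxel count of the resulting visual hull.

before carving: 216 voxels (6×6×6)
  1. axis=2 (XY plane), |mask|=22  ⇒  voxels=132
  2. axis=0 (YZ plane), |mask|=13  ⇒  voxels=49
  3. axis=1 (XZ plane), |mask|=18  ⇒  voxels=23

remaining voxels: 23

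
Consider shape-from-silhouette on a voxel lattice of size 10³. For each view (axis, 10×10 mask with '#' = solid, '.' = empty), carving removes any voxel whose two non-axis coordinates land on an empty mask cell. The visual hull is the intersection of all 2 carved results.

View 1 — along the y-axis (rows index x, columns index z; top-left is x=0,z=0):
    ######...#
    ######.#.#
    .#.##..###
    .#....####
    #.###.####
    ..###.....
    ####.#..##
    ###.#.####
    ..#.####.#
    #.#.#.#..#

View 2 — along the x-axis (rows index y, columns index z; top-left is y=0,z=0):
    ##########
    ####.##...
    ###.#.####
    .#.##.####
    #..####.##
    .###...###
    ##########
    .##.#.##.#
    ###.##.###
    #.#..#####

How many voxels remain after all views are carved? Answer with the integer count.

before carving: 1000 voxels (10×10×10)
carve view 1 (along y, XZ-mask fill 63/100): 630 voxels remain
carve view 2 (along x, YZ-mask fill 75/100): 479 voxels remain

479 voxels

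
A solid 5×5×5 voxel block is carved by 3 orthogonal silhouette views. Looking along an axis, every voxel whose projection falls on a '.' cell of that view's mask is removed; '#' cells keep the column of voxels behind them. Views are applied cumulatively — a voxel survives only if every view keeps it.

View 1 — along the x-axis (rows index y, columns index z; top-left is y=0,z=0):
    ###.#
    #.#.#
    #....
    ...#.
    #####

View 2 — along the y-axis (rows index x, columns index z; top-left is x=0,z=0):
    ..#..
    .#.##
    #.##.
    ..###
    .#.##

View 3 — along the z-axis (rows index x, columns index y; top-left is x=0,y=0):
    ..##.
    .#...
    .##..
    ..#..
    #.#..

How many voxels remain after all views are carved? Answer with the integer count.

6 voxels

full grid |V| = 125
step 1: project along x, AND mask (14/25) → |grid| = 70
step 2: project along y, AND mask (13/25) → |grid| = 34
step 3: project along z, AND mask (8/25) → |grid| = 6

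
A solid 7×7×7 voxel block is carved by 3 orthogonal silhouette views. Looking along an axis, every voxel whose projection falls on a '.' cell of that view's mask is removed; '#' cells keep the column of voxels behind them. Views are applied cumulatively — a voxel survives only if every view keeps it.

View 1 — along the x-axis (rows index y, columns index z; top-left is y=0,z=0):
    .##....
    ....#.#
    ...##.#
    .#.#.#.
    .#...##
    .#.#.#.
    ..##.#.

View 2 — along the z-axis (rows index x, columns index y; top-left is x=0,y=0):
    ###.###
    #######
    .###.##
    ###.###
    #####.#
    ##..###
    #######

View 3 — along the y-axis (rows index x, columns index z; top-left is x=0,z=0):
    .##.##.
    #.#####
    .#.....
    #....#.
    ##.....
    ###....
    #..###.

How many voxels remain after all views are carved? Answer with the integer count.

full grid |V| = 343
  1. axis=0 (YZ plane), |mask|=19  ⇒  voxels=133
  2. axis=2 (XY plane), |mask|=42  ⇒  voxels=113
  3. axis=1 (XZ plane), |mask|=22  ⇒  voxels=48

voxel count = 48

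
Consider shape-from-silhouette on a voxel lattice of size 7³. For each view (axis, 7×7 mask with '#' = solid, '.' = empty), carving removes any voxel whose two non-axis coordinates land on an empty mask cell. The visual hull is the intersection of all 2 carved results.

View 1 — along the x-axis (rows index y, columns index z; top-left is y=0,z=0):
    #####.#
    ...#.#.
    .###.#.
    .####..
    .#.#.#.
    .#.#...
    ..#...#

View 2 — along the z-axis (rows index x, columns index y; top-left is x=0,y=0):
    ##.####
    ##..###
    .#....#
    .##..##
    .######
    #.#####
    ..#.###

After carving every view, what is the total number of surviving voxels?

|visual hull| = 97

start: 7×7×7 = 343 voxels
after view 1 [x-axis, 23 of 49 cells solid] → remaining = 161
after view 2 [z-axis, 33 of 49 cells solid] → remaining = 97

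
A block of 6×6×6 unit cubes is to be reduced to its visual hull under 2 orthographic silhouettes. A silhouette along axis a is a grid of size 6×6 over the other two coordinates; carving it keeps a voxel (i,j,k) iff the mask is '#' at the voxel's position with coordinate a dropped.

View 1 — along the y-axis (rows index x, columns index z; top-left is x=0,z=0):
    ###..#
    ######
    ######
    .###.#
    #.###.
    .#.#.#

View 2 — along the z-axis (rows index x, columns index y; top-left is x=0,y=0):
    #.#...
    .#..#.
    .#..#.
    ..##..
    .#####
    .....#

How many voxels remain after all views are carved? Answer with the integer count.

voxel count = 63

full grid |V| = 216
V1 y: intersect with XZ mask (27 set) -- 162 left
V2 z: intersect with XY mask (14 set) -- 63 left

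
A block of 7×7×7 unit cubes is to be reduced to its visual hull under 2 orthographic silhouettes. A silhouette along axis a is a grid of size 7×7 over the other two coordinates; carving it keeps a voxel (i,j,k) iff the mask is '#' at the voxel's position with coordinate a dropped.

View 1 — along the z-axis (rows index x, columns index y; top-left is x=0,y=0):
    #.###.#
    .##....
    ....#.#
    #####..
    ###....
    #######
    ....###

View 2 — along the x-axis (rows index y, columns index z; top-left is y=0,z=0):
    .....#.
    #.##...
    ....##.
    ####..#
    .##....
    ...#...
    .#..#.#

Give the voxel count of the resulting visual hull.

start: 7×7×7 = 343 voxels
[1] z-view keeps 27 columns → grid now 189
[2] x-view keeps 17 columns → grid now 65

remaining voxels: 65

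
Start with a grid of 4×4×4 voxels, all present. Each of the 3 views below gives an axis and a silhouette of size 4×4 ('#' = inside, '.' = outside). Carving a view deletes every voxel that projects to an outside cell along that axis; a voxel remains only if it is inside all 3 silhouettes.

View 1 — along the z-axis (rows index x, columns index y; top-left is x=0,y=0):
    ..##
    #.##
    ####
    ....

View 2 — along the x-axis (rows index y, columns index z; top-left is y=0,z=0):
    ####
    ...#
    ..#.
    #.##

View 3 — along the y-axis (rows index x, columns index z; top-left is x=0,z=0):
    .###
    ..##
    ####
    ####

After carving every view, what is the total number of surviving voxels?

before carving: 64 voxels (4×4×4)
[1] z-view keeps 9 columns → grid now 36
[2] x-view keeps 9 columns → grid now 21
[3] y-view keeps 13 columns → grid now 17

17 voxels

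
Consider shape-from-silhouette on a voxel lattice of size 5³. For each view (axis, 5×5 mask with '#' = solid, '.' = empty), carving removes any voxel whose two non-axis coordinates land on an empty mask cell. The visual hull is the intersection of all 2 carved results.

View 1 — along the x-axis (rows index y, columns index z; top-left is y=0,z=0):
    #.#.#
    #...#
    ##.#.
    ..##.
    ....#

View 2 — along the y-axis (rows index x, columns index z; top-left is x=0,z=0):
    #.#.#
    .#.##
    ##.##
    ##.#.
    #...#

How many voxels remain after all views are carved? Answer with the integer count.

start: 5×5×5 = 125 voxels
step 1: project along x, AND mask (11/25) → |grid| = 55
step 2: project along y, AND mask (15/25) → |grid| = 35

remaining voxels: 35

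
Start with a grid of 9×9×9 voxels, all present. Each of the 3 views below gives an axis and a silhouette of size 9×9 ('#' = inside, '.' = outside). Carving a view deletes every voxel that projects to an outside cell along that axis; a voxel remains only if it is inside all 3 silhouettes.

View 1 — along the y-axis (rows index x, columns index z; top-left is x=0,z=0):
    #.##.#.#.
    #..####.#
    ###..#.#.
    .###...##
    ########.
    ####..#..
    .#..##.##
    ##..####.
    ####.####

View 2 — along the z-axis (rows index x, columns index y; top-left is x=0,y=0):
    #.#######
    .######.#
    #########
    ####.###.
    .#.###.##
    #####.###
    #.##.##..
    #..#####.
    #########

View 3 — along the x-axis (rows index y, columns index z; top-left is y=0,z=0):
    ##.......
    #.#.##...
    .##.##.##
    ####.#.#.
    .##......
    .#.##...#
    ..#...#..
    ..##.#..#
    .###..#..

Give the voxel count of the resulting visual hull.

full grid |V| = 729
[1] y-view keeps 53 columns → grid now 477
[2] z-view keeps 65 columns → grid now 383
[3] x-view keeps 34 columns → grid now 167

voxel count = 167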